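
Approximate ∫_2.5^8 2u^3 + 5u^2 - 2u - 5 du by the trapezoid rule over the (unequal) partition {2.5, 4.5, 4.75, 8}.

Subinterval widths: 2, 0.25, 3.25.
f(2.5) = 52.5, f(4.5) = 269.5, f(4.75) = 312.65625, f(8) = 1323.
On each subinterval the trapezoid contributes (Δu_i/2)·[f(u_{i-1}) + f(u_i)].
Sum = 3052.7109375.

3052.7109375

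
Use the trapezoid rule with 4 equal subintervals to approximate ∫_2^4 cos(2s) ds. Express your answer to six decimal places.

0.799081

Δs = (4 − 2)/4 = 0.5.
f(2) ≈ -0.653644, f(2.5) ≈ 0.283662, f(3) ≈ 0.960170, f(3.5) ≈ 0.753902, f(4) ≈ -0.145500.
T_4 = (Δs/2)·[f(s_0) + 2f(s_1) + 2f(s_2) + 2f(s_3) + f(s_4)].
Sum ≈ 0.799081.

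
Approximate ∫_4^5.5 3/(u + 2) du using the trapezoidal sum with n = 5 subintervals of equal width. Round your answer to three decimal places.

0.670

Δu = (5.5 − 4)/5 = 0.3.
f(4) = 0.5, f(4.3) = 10/21, f(4.6) = 5/11, f(4.9) = 10/23, f(5.2) = 5/12, f(5.5) = 0.4.
T_5 = (Δu/2)·[f(u_0) + 2f(u_1) + ... + 2f(u_{4}) + f(u_5)].
Sum ≈ 0.670.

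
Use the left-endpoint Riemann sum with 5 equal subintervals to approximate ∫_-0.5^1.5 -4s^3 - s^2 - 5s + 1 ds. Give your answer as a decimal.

Δs = (1.5 − (-0.5))/5 = 0.4.
Left endpoints: -0.5, -0.1, 0.3, 0.7, 1.1.
f(-0.5) = 3.75, f(-0.1) = 1.494, f(0.3) = -0.698, f(0.7) = -4.362, f(1.1) = -11.034.
Sum = Δs · [f(-0.5) + f(-0.1) + f(0.3) + f(0.7) + f(1.1)].
Sum = -4.34.

-4.34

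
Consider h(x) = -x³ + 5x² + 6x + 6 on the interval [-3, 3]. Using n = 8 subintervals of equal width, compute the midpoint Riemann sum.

Δx = (3 − (-3))/8 = 0.75.
Midpoints: -2.625, -1.875, -1.125, -0.375, 0.375, 1.125, 1.875, 2.625.
h(-2.625) = 21909/512, h(-1.875) = 9687/512, h(-1.125) = 3585/512, h(-0.375) = 2307/512, h(0.375) = 4557/512, h(1.125) = 9039/512, h(1.875) = 14457/512, h(2.625) = 19515/512.
Sum = Δx · [h(-2.625) + h(-1.875) + h(-1.125) + ...].
Sum = 124.59375.

124.59375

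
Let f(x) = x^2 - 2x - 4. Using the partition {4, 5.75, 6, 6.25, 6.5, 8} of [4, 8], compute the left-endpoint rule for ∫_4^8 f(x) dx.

Subinterval widths: 1.75, 0.25, 0.25, 0.25, 1.5.
Left endpoints: 4, 5.75, 6, 6.25, 6.5.
f(4) = 4, f(5.75) = 17.5625, f(6) = 20, f(6.25) = 22.5625, f(6.5) = 25.25.
Sum = Σ Δx_i · f(x_i).
Sum = 59.90625.

59.90625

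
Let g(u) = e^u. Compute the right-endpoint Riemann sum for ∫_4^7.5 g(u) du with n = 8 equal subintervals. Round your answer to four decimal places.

2164.8897

Δu = (7.5 − 4)/8 = 0.4375.
Right endpoints: 4.4375, 4.875, 5.3125, 5.75, 6.1875, 6.625, 7.0625, 7.5.
g(4.4375) ≈ 84.5633, g(4.875) ≈ 130.9742, g(5.3125) ≈ 202.8567, g(5.75) ≈ 314.1907, g(6.1875) ≈ 486.6280, g(6.625) ≈ 753.7042, g(7.0625) ≈ 1167.3599, g(7.5) ≈ 1808.0424.
Sum = Δu · [g(4.4375) + g(4.875) + g(5.3125) + ...].
Sum ≈ 2164.8897.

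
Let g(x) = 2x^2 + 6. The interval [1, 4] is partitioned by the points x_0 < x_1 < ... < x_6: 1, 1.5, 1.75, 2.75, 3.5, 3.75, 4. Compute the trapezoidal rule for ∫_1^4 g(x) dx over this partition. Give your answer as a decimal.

Subinterval widths: 0.5, 0.25, 1, 0.75, 0.25, 0.25.
g(1) = 8, g(1.5) = 10.5, g(1.75) = 12.125, g(2.75) = 21.125, g(3.5) = 30.5, g(3.75) = 34.125, g(4) = 38.
On each subinterval the trapezoid contributes (Δx_i/2)·[g(x_{i-1}) + g(x_i)].
Sum = 60.53125.

60.53125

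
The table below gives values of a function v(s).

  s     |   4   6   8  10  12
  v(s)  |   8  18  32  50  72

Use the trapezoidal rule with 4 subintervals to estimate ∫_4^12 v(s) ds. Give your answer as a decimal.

Δs = 2.
T_4 = (2/2)·[8 + 2·18 + 2·32 + 2·50 + 72] = 280.

280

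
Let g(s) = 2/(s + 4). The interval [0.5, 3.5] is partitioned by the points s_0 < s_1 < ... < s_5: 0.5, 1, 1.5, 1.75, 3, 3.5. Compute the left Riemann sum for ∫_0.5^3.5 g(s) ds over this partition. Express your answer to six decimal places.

Subinterval widths: 0.5, 0.5, 0.25, 1.25, 0.5.
Left endpoints: 0.5, 1, 1.5, 1.75, 3.
g(0.5) = 4/9, g(1) = 0.4, g(1.5) = 4/11, g(1.75) = 8/23, g(3) = 2/7.
Sum = Σ Δs_i · g(s_i).
Sum ≈ 1.090771.

1.090771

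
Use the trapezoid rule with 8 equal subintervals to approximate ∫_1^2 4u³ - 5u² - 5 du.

-1.6328125

Δu = (2 − 1)/8 = 0.125.
f(1) = -6, f(1.125) = -5.6328125, f(1.25) = -5, f(1.375) = -4.0546875, f(1.5) = -2.75, f(1.625) = -1.0390625, f(1.75) = 1.125, f(1.875) = 3.7890625, f(2) = 7.
T_8 = (Δu/2)·[f(u_0) + 2f(u_1) + ... + 2f(u_{7}) + f(u_8)].
Sum = -1.6328125.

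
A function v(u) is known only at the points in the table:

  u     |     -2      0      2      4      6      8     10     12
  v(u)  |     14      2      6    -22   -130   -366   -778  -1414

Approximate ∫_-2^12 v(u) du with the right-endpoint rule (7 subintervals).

-5404

Δu = 2.
Sum = 2·[2 + 6 + (-22) + (-130) + (-366) + (-778) + (-1414)] = -5404.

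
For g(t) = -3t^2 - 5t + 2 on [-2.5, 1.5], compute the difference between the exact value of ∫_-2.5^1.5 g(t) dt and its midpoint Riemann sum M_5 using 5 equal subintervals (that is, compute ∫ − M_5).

-0.64

Exact integral: ∫_-2.5^1.5 g(t) dt = -1.
M_5 = -0.36.
Error = -1 − (-0.36) = -0.64.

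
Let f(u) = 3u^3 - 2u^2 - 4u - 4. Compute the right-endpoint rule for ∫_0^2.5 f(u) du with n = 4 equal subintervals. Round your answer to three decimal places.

Δu = (2.5 − 0)/4 = 0.625.
Right endpoints: 0.625, 1.25, 1.875, 2.5.
f(0.625) = -3353/512, f(1.25) = -6.265625, f(1.875) = 637/512, f(2.5) = 20.375.
Sum = Δu · [f(0.625) + f(1.25) + f(1.875) + f(2.5)].
Sum ≈ 5.503.

5.503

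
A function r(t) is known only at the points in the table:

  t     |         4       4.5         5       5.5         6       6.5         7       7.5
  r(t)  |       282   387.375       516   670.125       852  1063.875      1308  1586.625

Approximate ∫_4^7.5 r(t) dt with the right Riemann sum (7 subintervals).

3192

Δt = 0.5.
Sum = 0.5·[387.375 + 516 + 670.125 + 852 + 1063.875 + 1308 + 1586.625] = 3192.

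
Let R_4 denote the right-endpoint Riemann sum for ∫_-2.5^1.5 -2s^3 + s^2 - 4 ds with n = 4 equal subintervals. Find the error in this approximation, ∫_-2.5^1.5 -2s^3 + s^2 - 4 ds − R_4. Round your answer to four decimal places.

Exact integral: ∫_-2.5^1.5 f(s) ds ≈ 7.333333.
R_4 = -11.
Error ≈ 7.333333 − (-11) ≈ 18.3333.

18.3333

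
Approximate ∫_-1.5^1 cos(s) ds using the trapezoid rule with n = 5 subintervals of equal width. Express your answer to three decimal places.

Δs = (1 − (-1.5))/5 = 0.5.
f(-1.5) ≈ 0.071, f(-1) ≈ 0.540, f(-0.5) ≈ 0.878, f(0) ≈ 1.000, f(0.5) ≈ 0.878, f(1) ≈ 0.540.
T_5 = (Δs/2)·[f(s_0) + 2f(s_1) + ... + 2f(s_{4}) + f(s_5)].
Sum ≈ 1.800.

1.800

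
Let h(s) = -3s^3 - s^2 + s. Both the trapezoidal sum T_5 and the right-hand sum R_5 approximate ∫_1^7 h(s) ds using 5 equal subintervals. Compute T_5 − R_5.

T_5 = -1943.28.
R_5 = -2584.08.
T_5 − R_5 = 640.8.

640.8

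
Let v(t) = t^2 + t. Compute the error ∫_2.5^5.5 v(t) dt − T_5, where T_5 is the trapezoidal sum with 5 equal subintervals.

-0.18

Exact integral: ∫_2.5^5.5 v(t) dt = 62.25.
T_5 = 62.43.
Error = 62.25 − 62.43 = -0.18.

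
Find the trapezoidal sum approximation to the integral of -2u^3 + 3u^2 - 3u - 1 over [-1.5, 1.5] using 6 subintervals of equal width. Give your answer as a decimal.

4.125

Δu = (1.5 − (-1.5))/6 = 0.5.
f(-1.5) = 17, f(-1) = 7, f(-0.5) = 1.5, f(0) = -1, f(0.5) = -2, f(1) = -3, f(1.5) = -5.5.
T_6 = (Δu/2)·[f(u_0) + 2f(u_1) + ... + 2f(u_{5}) + f(u_6)].
Sum = 4.125.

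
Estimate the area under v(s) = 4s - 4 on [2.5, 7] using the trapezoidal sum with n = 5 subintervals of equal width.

Δs = (7 − 2.5)/5 = 0.9.
v(2.5) = 6, v(3.4) = 9.6, v(4.3) = 13.2, v(5.2) = 16.8, v(6.1) = 20.4, v(7) = 24.
T_5 = (Δs/2)·[v(s_0) + 2v(s_1) + ... + 2v(s_{4}) + v(s_5)].
Sum = 67.5.

67.5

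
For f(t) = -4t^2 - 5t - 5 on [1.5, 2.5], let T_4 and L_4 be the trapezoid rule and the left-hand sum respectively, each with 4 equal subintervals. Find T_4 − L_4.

T_4 = -31.375.
L_4 = -28.75.
T_4 − L_4 = -2.625.

-2.625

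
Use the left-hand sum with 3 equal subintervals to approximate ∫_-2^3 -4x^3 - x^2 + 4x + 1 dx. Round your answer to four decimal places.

Δx = (3 − (-2))/3 = 5/3.
Left endpoints: -2, -1/3, 4/3.
f(-2) = 21, f(-1/3) = -8/27, f(4/3) = -133/27.
Sum = Δx · [f(-2) + f(-1/3) + f(4/3)].
Sum ≈ 26.2963.

26.2963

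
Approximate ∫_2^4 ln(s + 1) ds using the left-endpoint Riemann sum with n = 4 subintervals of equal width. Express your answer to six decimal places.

Δs = (4 − 2)/4 = 0.5.
Left endpoints: 2, 2.5, 3, 3.5.
f(2) ≈ 1.098612, f(2.5) ≈ 1.252763, f(3) ≈ 1.386294, f(3.5) ≈ 1.504077.
Sum = Δs · [f(2) + f(2.5) + f(3) + f(3.5)].
Sum ≈ 2.620874.

2.620874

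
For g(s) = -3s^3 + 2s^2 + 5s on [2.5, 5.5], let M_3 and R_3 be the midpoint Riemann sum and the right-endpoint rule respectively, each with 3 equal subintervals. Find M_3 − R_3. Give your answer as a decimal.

M_3 = -488.
R_3 = -708.125.
M_3 − R_3 = 220.125.

220.125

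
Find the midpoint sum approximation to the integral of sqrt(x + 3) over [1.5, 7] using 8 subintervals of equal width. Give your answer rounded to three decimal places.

14.719

Δx = (7 − 1.5)/8 = 0.6875.
Midpoints: 1.84375, 2.53125, 3.21875, 3.90625, 4.59375, 5.28125, 5.96875, 6.65625.
f(1.84375) ≈ 2.201, f(2.53125) ≈ 2.352, f(3.21875) ≈ 2.494, f(3.90625) ≈ 2.628, f(4.59375) ≈ 2.756, f(5.28125) ≈ 2.878, f(5.96875) ≈ 2.995, f(6.65625) ≈ 3.107.
Sum = Δx · [f(1.84375) + f(2.53125) + f(3.21875) + ...].
Sum ≈ 14.719.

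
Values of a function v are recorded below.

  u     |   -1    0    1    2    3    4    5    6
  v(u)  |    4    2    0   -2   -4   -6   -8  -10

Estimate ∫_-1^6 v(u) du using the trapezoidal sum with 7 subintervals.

Δu = 1.
T_7 = (1/2)·[4 + 2·2 + 2·0 + 2·(-2) + 2·(-4) + 2·(-6) + 2·(-8) + (-10)] = -21.

-21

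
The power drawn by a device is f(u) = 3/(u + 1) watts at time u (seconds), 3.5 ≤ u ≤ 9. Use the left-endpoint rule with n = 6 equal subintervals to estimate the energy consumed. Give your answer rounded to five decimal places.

2.57181

Δu = (9 − 3.5)/6 = 11/12.
Left endpoints: 3.5, 53/12, 16/3, 6.25, 43/6, 97/12.
f(3.5) = 2/3, f(53/12) = 36/65, f(16/3) = 9/19, f(6.25) = 12/29, f(43/6) = 18/49, f(97/12) = 36/109.
Sum = Δu · [f(3.5) + f(53/12) + f(16/3) + ...].
Sum ≈ 2.57181.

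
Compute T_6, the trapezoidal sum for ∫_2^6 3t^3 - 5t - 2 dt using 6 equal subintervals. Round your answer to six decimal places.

882.666667

Δt = (6 − 2)/6 = 2/3.
f(2) = 12, f(8/3) = 374/9, f(10/3) = 832/9, f(4) = 170, f(14/3) = 2516/9, f(16/3) = 3838/9, f(6) = 616.
T_6 = (Δt/2)·[f(t_0) + 2f(t_1) + ... + 2f(t_{5}) + f(t_6)].
Sum ≈ 882.666667.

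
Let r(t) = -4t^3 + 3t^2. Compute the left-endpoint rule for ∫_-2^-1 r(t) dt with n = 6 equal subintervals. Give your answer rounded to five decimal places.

25.18056

Δt = (-1 − (-2))/6 = 1/6.
Left endpoints: -2, -11/6, -5/3, -1.5, -4/3, -7/6.
r(-2) = 44, r(-11/6) = 3751/108, r(-5/3) = 725/27, r(-1.5) = 20.25, r(-4/3) = 400/27, r(-7/6) = 1127/108.
Sum = Δt · [r(-2) + r(-11/6) + r(-5/3) + ...].
Sum ≈ 25.18056.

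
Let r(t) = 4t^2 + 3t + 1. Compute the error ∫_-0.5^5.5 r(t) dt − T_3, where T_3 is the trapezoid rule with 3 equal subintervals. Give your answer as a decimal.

-16

Exact integral: ∫_-0.5^5.5 r(t) dt = 273.
T_3 = 289.
Error = 273 − 289 = -16.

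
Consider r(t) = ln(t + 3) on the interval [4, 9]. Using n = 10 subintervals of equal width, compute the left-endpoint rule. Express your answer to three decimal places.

Δt = (9 − 4)/10 = 0.5.
Left endpoints: 4, 4.5, 5, 5.5, 6, 6.5, 7, 7.5, 8, 8.5.
r(4) ≈ 1.946, r(4.5) ≈ 2.015, r(5) ≈ 2.079, r(5.5) ≈ 2.140, r(6) ≈ 2.197, r(6.5) ≈ 2.251, r(7) ≈ 2.303, r(7.5) ≈ 2.351, r(8) ≈ 2.398, r(8.5) ≈ 2.442.
Sum = Δt · [r(4) + r(4.5) + r(5) + ...].
Sum ≈ 11.062.

11.062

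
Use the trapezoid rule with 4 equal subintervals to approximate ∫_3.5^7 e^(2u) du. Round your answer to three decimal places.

746775.696

Δu = (7 − 3.5)/4 = 0.875.
f(3.5) ≈ 1096.633, f(4.375) ≈ 6310.688, f(5.25) ≈ 36315.503, f(6.125) ≈ 208981.289, f(7) ≈ 1202604.284.
T_4 = (Δu/2)·[f(u_0) + 2f(u_1) + 2f(u_2) + 2f(u_3) + f(u_4)].
Sum ≈ 746775.696.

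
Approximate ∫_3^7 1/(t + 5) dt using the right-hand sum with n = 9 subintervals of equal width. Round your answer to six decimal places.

0.396349

Δt = (7 − 3)/9 = 4/9.
Right endpoints: 31/9, 35/9, 13/3, 43/9, 47/9, 17/3, 55/9, 59/9, 7.
f(31/9) = 9/76, f(35/9) = 0.1125, f(13/3) = 3/28, f(43/9) = 9/88, f(47/9) = 9/92, f(17/3) = 0.09375, f(55/9) = 0.09, f(59/9) = 9/104, f(7) = 1/12.
Sum = Δt · [f(31/9) + f(35/9) + f(13/3) + ...].
Sum ≈ 0.396349.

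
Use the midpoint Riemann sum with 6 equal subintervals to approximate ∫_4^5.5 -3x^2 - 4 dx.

-108.3515625

Δx = (5.5 − 4)/6 = 0.25.
Midpoints: 4.125, 4.375, 4.625, 4.875, 5.125, 5.375.
f(4.125) = -55.046875, f(4.375) = -61.421875, f(4.625) = -68.171875, f(4.875) = -75.296875, f(5.125) = -82.796875, f(5.375) = -90.671875.
Sum = Δx · [f(4.125) + f(4.375) + f(4.625) + ...].
Sum = -108.3515625.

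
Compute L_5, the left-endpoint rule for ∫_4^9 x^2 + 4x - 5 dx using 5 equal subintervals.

285

Δx = (9 − 4)/5 = 1.
Left endpoints: 4, 5, 6, 7, 8.
f(4) = 27, f(5) = 40, f(6) = 55, f(7) = 72, f(8) = 91.
Sum = Δx · [f(4) + f(5) + f(6) + f(7) + f(8)].
Sum = 285.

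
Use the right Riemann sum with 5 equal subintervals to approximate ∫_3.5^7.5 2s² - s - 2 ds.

Δs = (7.5 − 3.5)/5 = 0.8.
Right endpoints: 4.3, 5.1, 5.9, 6.7, 7.5.
f(4.3) = 30.68, f(5.1) = 44.92, f(5.9) = 61.72, f(6.7) = 81.08, f(7.5) = 103.
Sum = Δs · [f(4.3) + f(5.1) + f(5.9) + f(6.7) + f(7.5)].
Sum = 257.12.

257.12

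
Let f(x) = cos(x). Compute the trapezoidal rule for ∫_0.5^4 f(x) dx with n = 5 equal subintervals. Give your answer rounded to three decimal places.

-1.185

Δx = (4 − 0.5)/5 = 0.7.
f(0.5) ≈ 0.878, f(1.2) ≈ 0.362, f(1.9) ≈ -0.323, f(2.6) ≈ -0.857, f(3.3) ≈ -0.987, f(4) ≈ -0.654.
T_5 = (Δx/2)·[f(x_0) + 2f(x_1) + ... + 2f(x_{4}) + f(x_5)].
Sum ≈ -1.185.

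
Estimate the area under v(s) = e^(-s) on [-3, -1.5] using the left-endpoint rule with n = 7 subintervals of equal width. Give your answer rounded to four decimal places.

Δs = (-1.5 − (-3))/7 = 3/14.
Left endpoints: -3, -39/14, -18/7, -33/14, -15/7, -27/14, -12/7.
v(-3) ≈ 20.0855, v(-39/14) ≈ 16.2114, v(-18/7) ≈ 13.0845, v(-33/14) ≈ 10.5607, v(-15/7) ≈ 8.5238, v(-27/14) ≈ 6.8797, v(-12/7) ≈ 5.5527.
Sum = Δs · [v(-3) + v(-39/14) + v(-18/7) + ...].
Sum ≈ 17.3354.

17.3354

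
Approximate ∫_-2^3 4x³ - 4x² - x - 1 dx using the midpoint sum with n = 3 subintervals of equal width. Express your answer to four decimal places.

8.5185

Δx = (3 − (-2))/3 = 5/3.
Midpoints: -7/6, 0.5, 13/6.
f(-7/6) = -314/27, f(0.5) = -2, f(13/6) = 506/27.
Sum = Δx · [f(-7/6) + f(0.5) + f(13/6)].
Sum ≈ 8.5185.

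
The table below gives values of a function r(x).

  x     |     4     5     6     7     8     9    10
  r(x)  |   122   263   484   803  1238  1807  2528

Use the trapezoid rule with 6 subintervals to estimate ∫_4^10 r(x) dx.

5920

Δx = 1.
T_6 = (1/2)·[122 + 2·263 + 2·484 + 2·803 + 2·1238 + 2·1807 + 2528] = 5920.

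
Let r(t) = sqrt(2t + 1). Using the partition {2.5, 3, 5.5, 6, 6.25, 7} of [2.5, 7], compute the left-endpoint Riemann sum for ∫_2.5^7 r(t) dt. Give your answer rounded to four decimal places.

13.2282

Subinterval widths: 0.5, 2.5, 0.5, 0.25, 0.75.
Left endpoints: 2.5, 3, 5.5, 6, 6.25.
r(2.5) ≈ 2.4495, r(3) ≈ 2.6458, r(5.5) ≈ 3.4641, r(6) ≈ 3.6056, r(6.25) ≈ 3.6742.
Sum = Σ Δt_i · r(t_i).
Sum ≈ 13.2282.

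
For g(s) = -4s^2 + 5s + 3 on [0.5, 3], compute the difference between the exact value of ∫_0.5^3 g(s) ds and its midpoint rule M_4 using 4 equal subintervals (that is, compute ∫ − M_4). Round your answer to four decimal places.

Exact integral: ∫_0.5^3 g(s) ds ≈ -6.458333.
M_4 = -6.1328125.
Error ≈ -6.458333 − (-6.1328125) ≈ -0.3255.

-0.3255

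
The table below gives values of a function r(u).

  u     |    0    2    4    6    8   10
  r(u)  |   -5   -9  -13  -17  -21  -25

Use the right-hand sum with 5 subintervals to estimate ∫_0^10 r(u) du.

-170

Δu = 2.
Sum = 2·[(-9) + (-13) + (-17) + (-21) + (-25)] = -170.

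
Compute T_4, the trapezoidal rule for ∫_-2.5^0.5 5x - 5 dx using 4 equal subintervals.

-30

Δx = (0.5 − (-2.5))/4 = 0.75.
f(-2.5) = -17.5, f(-1.75) = -13.75, f(-1) = -10, f(-0.25) = -6.25, f(0.5) = -2.5.
T_4 = (Δx/2)·[f(x_0) + 2f(x_1) + 2f(x_2) + 2f(x_3) + f(x_4)].
Sum = -30.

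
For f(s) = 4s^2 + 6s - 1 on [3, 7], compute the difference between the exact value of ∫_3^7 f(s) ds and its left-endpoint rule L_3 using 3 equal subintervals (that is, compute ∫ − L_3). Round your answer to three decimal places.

Exact integral: ∫_3^7 f(s) ds ≈ 537.33333.
L_3 ≈ 419.40741.
Error ≈ 537.33333 − 419.40741 ≈ 117.926.

117.926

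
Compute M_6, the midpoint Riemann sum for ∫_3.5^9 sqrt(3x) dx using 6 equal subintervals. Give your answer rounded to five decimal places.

23.62213

Δx = (9 − 3.5)/6 = 11/12.
Midpoints: 95/24, 4.875, 139/24, 161/24, 7.625, 205/24.
f(95/24) ≈ 3.44601, f(4.875) ≈ 3.82426, f(139/24) ≈ 4.16833, f(161/24) ≈ 4.48609, f(7.625) ≈ 4.78278, f(205/24) ≈ 5.06211.
Sum = Δx · [f(95/24) + f(4.875) + f(139/24) + ...].
Sum ≈ 23.62213.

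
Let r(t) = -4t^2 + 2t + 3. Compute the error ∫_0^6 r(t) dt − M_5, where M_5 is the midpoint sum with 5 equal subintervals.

Exact integral: ∫_0^6 r(t) dt = -234.
M_5 = -231.12.
Error = -234 − (-231.12) = -2.88.

-2.88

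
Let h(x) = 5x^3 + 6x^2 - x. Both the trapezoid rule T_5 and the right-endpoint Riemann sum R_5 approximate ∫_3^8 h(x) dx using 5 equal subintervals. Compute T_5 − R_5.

T_5 = 6035.
R_5 = 7410.
T_5 − R_5 = -1375.

-1375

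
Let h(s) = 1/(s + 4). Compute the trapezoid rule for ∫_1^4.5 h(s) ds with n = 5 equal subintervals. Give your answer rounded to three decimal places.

0.532

Δs = (4.5 − 1)/5 = 0.7.
h(1) = 0.2, h(1.7) = 10/57, h(2.4) = 0.15625, h(3.1) = 10/71, h(3.8) = 5/39, h(4.5) = 2/17.
T_5 = (Δs/2)·[h(s_0) + 2h(s_1) + ... + 2h(s_{4}) + h(s_5)].
Sum ≈ 0.532.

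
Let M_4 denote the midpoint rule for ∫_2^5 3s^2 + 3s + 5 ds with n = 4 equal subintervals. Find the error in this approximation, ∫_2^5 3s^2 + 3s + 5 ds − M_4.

0.421875

Exact integral: ∫_2^5 f(s) ds = 163.5.
M_4 = 163.078125.
Error = 163.5 − 163.078125 = 0.421875.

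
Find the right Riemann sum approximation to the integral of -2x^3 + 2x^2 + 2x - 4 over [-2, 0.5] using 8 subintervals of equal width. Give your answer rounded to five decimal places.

-3.02979

Δx = (0.5 − (-2))/8 = 0.3125.
Right endpoints: -1.6875, -1.375, -1.0625, -0.75, -0.4375, -0.125, 0.1875, 0.5.
f(-1.6875) = 16243/2048, f(-1.375) = 2.23046875, f(-1.0625) = -3007/2048, f(-0.75) = -3.53125, f(-0.4375) = -8857/2048, f(-0.125) = -4.21484375, f(0.1875) = -7307/2048, f(0.5) = -2.75.
Sum = Δx · [f(-1.6875) + f(-1.375) + f(-1.0625) + ...].
Sum ≈ -3.02979.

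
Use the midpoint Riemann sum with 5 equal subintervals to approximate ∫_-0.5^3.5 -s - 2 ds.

Δs = (3.5 − (-0.5))/5 = 0.8.
Midpoints: -0.1, 0.7, 1.5, 2.3, 3.1.
f(-0.1) = -1.9, f(0.7) = -2.7, f(1.5) = -3.5, f(2.3) = -4.3, f(3.1) = -5.1.
Sum = Δs · [f(-0.1) + f(0.7) + f(1.5) + f(2.3) + f(3.1)].
Sum = -14.

-14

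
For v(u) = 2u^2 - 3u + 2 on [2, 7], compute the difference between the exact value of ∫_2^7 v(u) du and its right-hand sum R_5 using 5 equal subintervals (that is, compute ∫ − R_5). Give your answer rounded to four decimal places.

-39.1667

Exact integral: ∫_2^7 v(u) du ≈ 165.833333.
R_5 = 205.
Error ≈ 165.833333 − 205 ≈ -39.1667.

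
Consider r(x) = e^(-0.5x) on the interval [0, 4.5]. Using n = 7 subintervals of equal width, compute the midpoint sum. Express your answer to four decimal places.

Δx = (4.5 − 0)/7 = 9/14.
Midpoints: 9/28, 27/28, 45/28, 2.25, 81/28, 99/28, 117/28.
r(9/28) ≈ 0.8515, r(27/28) ≈ 0.6175, r(45/28) ≈ 0.4477, r(2.25) ≈ 0.3247, r(81/28) ≈ 0.2354, r(99/28) ≈ 0.1707, r(117/28) ≈ 0.1238.
Sum = Δx · [r(9/28) + r(27/28) + r(45/28) + ...].
Sum ≈ 1.7815.

1.7815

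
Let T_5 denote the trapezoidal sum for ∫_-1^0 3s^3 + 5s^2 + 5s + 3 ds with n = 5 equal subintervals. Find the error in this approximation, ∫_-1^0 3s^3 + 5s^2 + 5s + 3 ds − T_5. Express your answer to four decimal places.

Exact integral: ∫_-1^0 f(s) ds ≈ 1.416667.
T_5 = 1.42.
Error ≈ 1.416667 − 1.42 ≈ -0.0033.

-0.0033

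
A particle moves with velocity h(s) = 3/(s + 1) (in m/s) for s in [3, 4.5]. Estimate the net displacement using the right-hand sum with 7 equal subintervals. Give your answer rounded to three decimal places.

0.934

Δs = (4.5 − 3)/7 = 3/14.
Right endpoints: 45/14, 24/7, 51/14, 27/7, 57/14, 30/7, 4.5.
h(45/14) = 42/59, h(24/7) = 21/31, h(51/14) = 42/65, h(27/7) = 21/34, h(57/14) = 42/71, h(30/7) = 21/37, h(4.5) = 6/11.
Sum = Δs · [h(45/14) + h(24/7) + h(51/14) + ...].
Sum ≈ 0.934.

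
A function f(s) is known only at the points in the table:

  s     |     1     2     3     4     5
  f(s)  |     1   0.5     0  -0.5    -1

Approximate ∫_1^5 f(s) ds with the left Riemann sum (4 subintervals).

Δs = 1.
Sum = 1·[1 + 0.5 + 0 + (-0.5)] = 1.

1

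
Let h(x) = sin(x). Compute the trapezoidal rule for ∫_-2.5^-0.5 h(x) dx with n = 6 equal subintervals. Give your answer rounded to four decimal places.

-1.6632

Δx = (-0.5 − (-2.5))/6 = 1/3.
h(-2.5) ≈ -0.5985, h(-13/6) ≈ -0.8277, h(-11/6) ≈ -0.9657, h(-1.5) ≈ -0.9975, h(-7/6) ≈ -0.9194, h(-5/6) ≈ -0.7402, h(-0.5) ≈ -0.4794.
T_6 = (Δx/2)·[h(x_0) + 2h(x_1) + ... + 2h(x_{5}) + h(x_6)].
Sum ≈ -1.6632.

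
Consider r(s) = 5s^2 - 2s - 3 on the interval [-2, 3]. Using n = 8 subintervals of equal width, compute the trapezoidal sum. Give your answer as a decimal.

39.9609375

Δs = (3 − (-2))/8 = 0.625.
r(-2) = 21, r(-1.375) = 9.203125, r(-0.75) = 1.3125, r(-0.125) = -2.671875, r(0.5) = -2.75, r(1.125) = 1.078125, r(1.75) = 8.8125, r(2.375) = 20.453125, r(3) = 36.
T_8 = (Δs/2)·[r(s_0) + 2r(s_1) + ... + 2r(s_{7}) + r(s_8)].
Sum = 39.9609375.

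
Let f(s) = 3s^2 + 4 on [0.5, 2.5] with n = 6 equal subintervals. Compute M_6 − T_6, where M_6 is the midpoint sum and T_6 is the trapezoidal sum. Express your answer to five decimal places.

M_6 ≈ 23.4444444.
T_6 ≈ 23.6111111.
M_6 − T_6 ≈ -0.16667.

-0.16667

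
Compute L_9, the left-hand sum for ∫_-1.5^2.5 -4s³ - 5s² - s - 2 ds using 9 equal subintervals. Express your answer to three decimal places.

Δs = (2.5 − (-1.5))/9 = 4/9.
Left endpoints: -1.5, -19/18, -11/18, -1/6, 5/18, 13/18, 7/6, 29/18, 37/18.
f(-1.5) = 1.75, f(-19/18) = -5281/2916, f(-11/18) = -6833/2916, f(-1/6) = -211/108, f(5/18) = -8017/2916, f(13/18) = -19937/2916, f(7/6) = -1763/108, f(29/18) = -97153/2916, f(37/18) = -174737/2916.
Sum = Δs · [f(-1.5) + f(-19/18) + f(-11/18) + ...].
Sum ≈ -54.893.

-54.893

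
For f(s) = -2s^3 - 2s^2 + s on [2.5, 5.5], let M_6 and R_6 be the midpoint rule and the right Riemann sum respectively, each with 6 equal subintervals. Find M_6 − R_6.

M_6 = -524.875.
R_6 = -616.375.
M_6 − R_6 = 91.5.

91.5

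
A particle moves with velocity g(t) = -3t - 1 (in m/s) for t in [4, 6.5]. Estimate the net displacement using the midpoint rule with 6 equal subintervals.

Δt = (6.5 − 4)/6 = 5/12.
Midpoints: 101/24, 4.625, 121/24, 131/24, 5.875, 151/24.
g(101/24) = -13.625, g(4.625) = -14.875, g(121/24) = -16.125, g(131/24) = -17.375, g(5.875) = -18.625, g(151/24) = -19.875.
Sum = Δt · [g(101/24) + g(4.625) + g(121/24) + ...].
Sum = -41.875.

-41.875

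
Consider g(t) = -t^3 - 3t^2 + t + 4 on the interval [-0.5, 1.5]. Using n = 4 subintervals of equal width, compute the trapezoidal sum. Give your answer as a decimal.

3.875

Δt = (1.5 − (-0.5))/4 = 0.5.
g(-0.5) = 2.875, g(0) = 4, g(0.5) = 3.625, g(1) = 1, g(1.5) = -4.625.
T_4 = (Δt/2)·[g(t_0) + 2g(t_1) + 2g(t_2) + 2g(t_3) + g(t_4)].
Sum = 3.875.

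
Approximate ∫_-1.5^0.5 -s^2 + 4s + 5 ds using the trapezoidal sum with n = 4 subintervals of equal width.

4.75

Δs = (0.5 − (-1.5))/4 = 0.5.
f(-1.5) = -3.25, f(-1) = 0, f(-0.5) = 2.75, f(0) = 5, f(0.5) = 6.75.
T_4 = (Δs/2)·[f(s_0) + 2f(s_1) + 2f(s_2) + 2f(s_3) + f(s_4)].
Sum = 4.75.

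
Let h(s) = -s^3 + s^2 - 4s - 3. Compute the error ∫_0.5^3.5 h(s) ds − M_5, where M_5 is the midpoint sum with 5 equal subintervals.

Exact integral: ∫_0.5^3.5 h(s) ds = -56.25.
M_5 = -55.8.
Error = -56.25 − (-55.8) = -0.45.

-0.45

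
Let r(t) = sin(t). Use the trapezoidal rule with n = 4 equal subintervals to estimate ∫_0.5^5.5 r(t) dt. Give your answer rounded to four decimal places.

0.1463

Δt = (5.5 − 0.5)/4 = 1.25.
r(0.5) ≈ 0.4794, r(1.75) ≈ 0.9840, r(3) ≈ 0.1411, r(4.25) ≈ -0.8950, r(5.5) ≈ -0.7055.
T_4 = (Δt/2)·[r(t_0) + 2r(t_1) + 2r(t_2) + 2r(t_3) + r(t_4)].
Sum ≈ 0.1463.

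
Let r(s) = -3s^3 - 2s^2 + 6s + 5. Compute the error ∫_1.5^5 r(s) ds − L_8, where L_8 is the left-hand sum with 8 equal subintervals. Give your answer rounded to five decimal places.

-81.68660

Exact integral: ∫_1.5^5 r(s) ds ≈ -460.2864583.
L_8 ≈ -378.5998535.
Error ≈ -460.2864583 − (-378.5998535) ≈ -81.68660.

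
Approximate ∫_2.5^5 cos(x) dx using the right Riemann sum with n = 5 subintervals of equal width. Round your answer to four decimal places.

Δx = (5 − 2.5)/5 = 0.5.
Right endpoints: 3, 3.5, 4, 4.5, 5.
f(3) ≈ -0.9900, f(3.5) ≈ -0.9365, f(4) ≈ -0.6536, f(4.5) ≈ -0.2108, f(5) ≈ 0.2837.
Sum = Δx · [f(3) + f(3.5) + f(4) + f(4.5) + f(5)].
Sum ≈ -1.2536.

-1.2536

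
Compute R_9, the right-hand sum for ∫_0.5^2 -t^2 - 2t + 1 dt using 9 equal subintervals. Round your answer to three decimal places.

Δt = (2 − 0.5)/9 = 1/6.
Right endpoints: 2/3, 5/6, 1, 7/6, 4/3, 1.5, 5/3, 11/6, 2.
f(2/3) = -7/9, f(5/6) = -49/36, f(1) = -2, f(7/6) = -97/36, f(4/3) = -31/9, f(1.5) = -4.25, f(5/3) = -46/9, f(11/6) = -217/36, f(2) = -7.
Sum = Δt · [f(2/3) + f(5/6) + f(1) + ...].
Sum ≈ -5.444.

-5.444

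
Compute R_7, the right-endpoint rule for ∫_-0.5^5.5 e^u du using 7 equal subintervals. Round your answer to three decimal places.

363.458

Δu = (5.5 − (-0.5))/7 = 6/7.
Right endpoints: 5/14, 17/14, 29/14, 41/14, 53/14, 65/14, 5.5.
f(5/14) ≈ 1.429, f(17/14) ≈ 3.368, f(29/14) ≈ 7.936, f(41/14) ≈ 18.701, f(53/14) ≈ 44.067, f(65/14) ≈ 103.841, f(5.5) ≈ 244.692.
Sum = Δu · [f(5/14) + f(17/14) + f(29/14) + ...].
Sum ≈ 363.458.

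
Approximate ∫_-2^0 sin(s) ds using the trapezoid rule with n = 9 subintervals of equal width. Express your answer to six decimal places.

-1.410314

Δs = (0 − (-2))/9 = 2/9.
f(-2) ≈ -0.909297, f(-16/9) ≈ -0.978656, f(-14/9) ≈ -0.999884, f(-4/3) ≈ -0.971938, f(-10/9) ≈ -0.896192, f(-8/9) ≈ -0.776372, f(-2/3) ≈ -0.618370, f(-4/9) ≈ -0.429956, f(-2/9) ≈ -0.220398, f(0) ≈ 0.000000.
T_9 = (Δs/2)·[f(s_0) + 2f(s_1) + ... + 2f(s_{8}) + f(s_9)].
Sum ≈ -1.410314.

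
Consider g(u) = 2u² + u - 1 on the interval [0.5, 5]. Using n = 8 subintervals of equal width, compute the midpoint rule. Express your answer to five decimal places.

Δu = (5 − 0.5)/8 = 0.5625.
Midpoints: 0.78125, 1.34375, 1.90625, 2.46875, 3.03125, 3.59375, 4.15625, 4.71875.
g(0.78125) = 513/512, g(1.34375) = 2025/512, g(1.90625) = 4185/512, g(2.46875) = 6993/512, g(3.03125) = 10449/512, g(3.59375) = 14553/512, g(4.15625) = 19305/512, g(4.71875) = 24705/512.
Sum = Δu · [g(0.78125) + g(1.34375) + g(1.90625) + ...].
Sum ≈ 90.88770.

90.88770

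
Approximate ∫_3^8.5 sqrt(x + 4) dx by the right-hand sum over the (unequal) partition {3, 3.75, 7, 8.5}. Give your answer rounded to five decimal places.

18.17024

Subinterval widths: 0.75, 3.25, 1.5.
Right endpoints: 3.75, 7, 8.5.
f(3.75) ≈ 2.78388, f(7) ≈ 3.31662, f(8.5) ≈ 3.53553.
Sum = Σ Δx_i · f(x_i).
Sum ≈ 18.17024.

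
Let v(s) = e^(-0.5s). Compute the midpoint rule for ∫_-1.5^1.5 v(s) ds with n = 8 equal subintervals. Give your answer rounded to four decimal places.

Δs = (1.5 − (-1.5))/8 = 0.375.
Midpoints: -1.3125, -0.9375, -0.5625, -0.1875, 0.1875, 0.5625, 0.9375, 1.3125.
v(-1.3125) ≈ 1.9276, v(-0.9375) ≈ 1.5980, v(-0.5625) ≈ 1.3248, v(-0.1875) ≈ 1.0983, v(0.1875) ≈ 0.9105, v(0.5625) ≈ 0.7548, v(0.9375) ≈ 0.6258, v(1.3125) ≈ 0.5188.
Sum = Δs · [v(-1.3125) + v(-0.9375) + v(-0.5625) + ...].
Sum ≈ 3.2845.

3.2845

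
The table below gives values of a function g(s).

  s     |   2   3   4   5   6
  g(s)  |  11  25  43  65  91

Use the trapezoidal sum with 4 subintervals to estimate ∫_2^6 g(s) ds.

Δs = 1.
T_4 = (1/2)·[11 + 2·25 + 2·43 + 2·65 + 91] = 184.

184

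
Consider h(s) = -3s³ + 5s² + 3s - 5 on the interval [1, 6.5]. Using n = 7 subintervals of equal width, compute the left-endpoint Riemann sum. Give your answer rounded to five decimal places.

-628.92219

Δs = (6.5 − 1)/7 = 11/14.
Left endpoints: 1, 25/14, 18/7, 47/14, 29/7, 69/14, 40/7.
h(1) = 0, h(25/14) = -2145/2744, h(18/7) = -5225/343, h(47/14) = -142923/2744, h(29/7) = -41184/343, h(69/14) = -625405/2744, h(40/7) = -131835/343.
Sum = Δs · [h(1) + h(25/14) + h(18/7) + ...].
Sum ≈ -628.92219.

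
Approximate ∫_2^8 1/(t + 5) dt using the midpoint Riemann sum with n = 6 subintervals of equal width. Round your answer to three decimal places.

0.618

Δt = (8 − 2)/6 = 1.
Midpoints: 2.5, 3.5, 4.5, 5.5, 6.5, 7.5.
f(2.5) = 2/15, f(3.5) = 2/17, f(4.5) = 2/19, f(5.5) = 2/21, f(6.5) = 2/23, f(7.5) = 0.08.
Sum = Δt · [f(2.5) + f(3.5) + f(4.5) + ...].
Sum ≈ 0.618.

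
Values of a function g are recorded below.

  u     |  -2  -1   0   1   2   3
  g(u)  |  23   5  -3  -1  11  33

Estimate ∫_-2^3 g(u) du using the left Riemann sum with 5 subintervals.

Δu = 1.
Sum = 1·[23 + 5 + (-3) + (-1) + 11] = 35.

35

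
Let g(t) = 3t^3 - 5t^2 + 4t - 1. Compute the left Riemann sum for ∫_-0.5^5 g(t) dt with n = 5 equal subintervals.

170.5825

Δt = (5 − (-0.5))/5 = 1.1.
Left endpoints: -0.5, 0.6, 1.7, 2.8, 3.9.
g(-0.5) = -4.625, g(0.6) = 0.248, g(1.7) = 6.089, g(2.8) = 36.856, g(3.9) = 116.507.
Sum = Δt · [g(-0.5) + g(0.6) + g(1.7) + g(2.8) + g(3.9)].
Sum = 170.5825.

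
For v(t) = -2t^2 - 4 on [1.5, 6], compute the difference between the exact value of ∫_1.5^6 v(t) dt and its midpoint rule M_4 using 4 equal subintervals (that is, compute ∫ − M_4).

-0.94921875

Exact integral: ∫_1.5^6 v(t) dt = -159.75.
M_4 = -158.80078125.
Error = -159.75 − (-158.80078125) = -0.94921875.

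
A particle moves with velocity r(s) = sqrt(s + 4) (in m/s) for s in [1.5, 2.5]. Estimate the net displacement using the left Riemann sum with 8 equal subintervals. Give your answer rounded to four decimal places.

2.4360

Δs = (2.5 − 1.5)/8 = 0.125.
Left endpoints: 1.5, 1.625, 1.75, 1.875, 2, 2.125, 2.25, 2.375.
r(1.5) ≈ 2.3452, r(1.625) ≈ 2.3717, r(1.75) ≈ 2.3979, r(1.875) ≈ 2.4238, r(2) ≈ 2.4495, r(2.125) ≈ 2.4749, r(2.25) ≈ 2.5000, r(2.375) ≈ 2.5249.
Sum = Δs · [r(1.5) + r(1.625) + r(1.75) + ...].
Sum ≈ 2.4360.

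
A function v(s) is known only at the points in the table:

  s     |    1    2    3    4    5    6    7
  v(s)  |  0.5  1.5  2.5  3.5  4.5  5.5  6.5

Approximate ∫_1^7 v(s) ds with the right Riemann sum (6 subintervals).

Δs = 1.
Sum = 1·[1.5 + 2.5 + 3.5 + 4.5 + 5.5 + 6.5] = 24.

24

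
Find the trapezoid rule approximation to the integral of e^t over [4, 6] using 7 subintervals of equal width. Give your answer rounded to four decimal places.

351.2004

Δt = (6 − 4)/7 = 2/7.
f(4) ≈ 54.5982, f(30/7) ≈ 72.6544, f(32/7) ≈ 96.6821, f(34/7) ≈ 128.6561, f(36/7) ≈ 171.2042, f(38/7) ≈ 227.8236, f(40/7) ≈ 303.1676, f(6) ≈ 403.4288.
T_7 = (Δt/2)·[f(t_0) + 2f(t_1) + ... + 2f(t_{6}) + f(t_7)].
Sum ≈ 351.2004.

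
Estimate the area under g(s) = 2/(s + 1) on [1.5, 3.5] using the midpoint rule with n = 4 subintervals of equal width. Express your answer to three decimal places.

Δs = (3.5 − 1.5)/4 = 0.5.
Midpoints: 1.75, 2.25, 2.75, 3.25.
g(1.75) = 8/11, g(2.25) = 8/13, g(2.75) = 8/15, g(3.25) = 8/17.
Sum = Δs · [g(1.75) + g(2.25) + g(2.75) + g(3.25)].
Sum ≈ 1.173.

1.173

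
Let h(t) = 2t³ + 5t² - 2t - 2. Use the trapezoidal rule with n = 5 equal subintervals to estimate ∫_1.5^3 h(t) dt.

Δt = (3 − 1.5)/5 = 0.3.
h(1.5) = 13, h(1.8) = 22.264, h(2.1) = 34.372, h(2.4) = 49.648, h(2.7) = 68.416, h(3) = 91.
T_5 = (Δt/2)·[h(t_0) + 2h(t_1) + ... + 2h(t_{4}) + h(t_5)].
Sum = 68.01.

68.01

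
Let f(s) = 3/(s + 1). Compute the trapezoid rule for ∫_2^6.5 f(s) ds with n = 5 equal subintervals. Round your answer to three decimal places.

Δs = (6.5 − 2)/5 = 0.9.
f(2) = 1, f(2.9) = 10/13, f(3.8) = 0.625, f(4.7) = 10/19, f(5.6) = 5/11, f(6.5) = 0.4.
T_5 = (Δs/2)·[f(s_0) + 2f(s_1) + ... + 2f(s_{4}) + f(s_5)].
Sum ≈ 2.768.

2.768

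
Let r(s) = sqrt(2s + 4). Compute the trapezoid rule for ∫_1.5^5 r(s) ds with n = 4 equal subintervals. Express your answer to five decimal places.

Δs = (5 − 1.5)/4 = 0.875.
r(1.5) ≈ 2.64575, r(2.375) ≈ 2.95804, r(3.25) ≈ 3.24037, r(4.125) ≈ 3.50000, r(5) ≈ 3.74166.
T_4 = (Δs/2)·[r(s_0) + 2r(s_1) + 2r(s_2) + 2r(s_3) + r(s_4)].
Sum ≈ 11.28060.

11.28060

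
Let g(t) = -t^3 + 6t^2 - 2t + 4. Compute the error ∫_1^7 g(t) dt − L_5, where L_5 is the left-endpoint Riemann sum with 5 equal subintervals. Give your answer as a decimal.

Exact integral: ∫_1^7 g(t) dt = 60.
L_5 = 90.96.
Error = 60 − 90.96 = -30.96.

-30.96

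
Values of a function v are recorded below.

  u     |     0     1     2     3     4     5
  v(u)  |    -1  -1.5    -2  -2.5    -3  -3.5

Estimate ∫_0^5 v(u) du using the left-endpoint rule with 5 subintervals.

-10

Δu = 1.
Sum = 1·[(-1) + (-1.5) + (-2) + (-2.5) + (-3)] = -10.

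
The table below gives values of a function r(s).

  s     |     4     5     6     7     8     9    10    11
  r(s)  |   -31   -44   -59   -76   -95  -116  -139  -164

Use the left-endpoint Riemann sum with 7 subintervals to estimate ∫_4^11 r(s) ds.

-560

Δs = 1.
Sum = 1·[(-31) + (-44) + (-59) + (-76) + (-95) + (-116) + (-139)] = -560.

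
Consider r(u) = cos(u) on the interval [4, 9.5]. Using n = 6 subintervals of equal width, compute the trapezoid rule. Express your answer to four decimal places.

Δu = (9.5 − 4)/6 = 11/12.
r(4) ≈ -0.6536, r(59/12) ≈ 0.2029, r(35/6) ≈ 0.9005, r(6.75) ≈ 0.8930, r(23/3) ≈ 0.1862, r(103/12) ≈ -0.6664, r(9.5) ≈ -0.9972.
T_6 = (Δu/2)·[r(u_0) + 2r(u_1) + ... + 2r(u_{5}) + r(u_6)].
Sum ≈ 0.6332.

0.6332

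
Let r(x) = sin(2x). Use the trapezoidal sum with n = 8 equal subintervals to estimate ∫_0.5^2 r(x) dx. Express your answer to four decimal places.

0.5900

Δx = (2 − 0.5)/8 = 0.1875.
r(0.5) ≈ 0.8415, r(0.6875) ≈ 0.9809, r(0.875) ≈ 0.9840, r(1.0625) ≈ 0.8503, r(1.25) ≈ 0.5985, r(1.4375) ≈ 0.2634, r(1.625) ≈ -0.1082, r(1.8125) ≈ -0.4648, r(2) ≈ -0.7568.
T_8 = (Δx/2)·[r(x_0) + 2r(x_1) + ... + 2r(x_{7}) + r(x_8)].
Sum ≈ 0.5900.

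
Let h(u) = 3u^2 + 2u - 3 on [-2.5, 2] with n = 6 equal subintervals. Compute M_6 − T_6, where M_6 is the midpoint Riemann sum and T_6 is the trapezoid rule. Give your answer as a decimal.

M_6 = 7.2421875.
T_6 = 9.140625.
M_6 − T_6 = -1.8984375.

-1.8984375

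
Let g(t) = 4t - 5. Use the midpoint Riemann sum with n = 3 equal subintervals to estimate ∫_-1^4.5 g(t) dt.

Δt = (4.5 − (-1))/3 = 11/6.
Midpoints: -1/12, 1.75, 43/12.
g(-1/12) = -16/3, g(1.75) = 2, g(43/12) = 28/3.
Sum = Δt · [g(-1/12) + g(1.75) + g(43/12)].
Sum = 11.

11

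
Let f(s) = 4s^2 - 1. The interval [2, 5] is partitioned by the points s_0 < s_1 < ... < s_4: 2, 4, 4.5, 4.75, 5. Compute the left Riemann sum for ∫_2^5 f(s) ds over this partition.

Subinterval widths: 2, 0.5, 0.25, 0.25.
Left endpoints: 2, 4, 4.5, 4.75.
f(2) = 15, f(4) = 63, f(4.5) = 80, f(4.75) = 89.25.
Sum = Σ Δs_i · f(s_i).
Sum = 103.8125.

103.8125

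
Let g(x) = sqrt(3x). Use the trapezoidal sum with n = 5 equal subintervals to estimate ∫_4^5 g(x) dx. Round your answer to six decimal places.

Δx = (5 − 4)/5 = 0.2.
g(4) ≈ 3.464102, g(4.2) ≈ 3.549648, g(4.4) ≈ 3.633180, g(4.6) ≈ 3.714835, g(4.8) ≈ 3.794733, g(5) ≈ 3.872983.
T_5 = (Δx/2)·[g(x_0) + 2g(x_1) + ... + 2g(x_{4}) + g(x_5)].
Sum ≈ 3.672188.

3.672188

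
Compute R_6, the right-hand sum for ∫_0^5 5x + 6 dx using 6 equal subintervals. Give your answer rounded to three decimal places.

102.917

Δx = (5 − 0)/6 = 5/6.
Right endpoints: 5/6, 5/3, 2.5, 10/3, 25/6, 5.
f(5/6) = 61/6, f(5/3) = 43/3, f(2.5) = 18.5, f(10/3) = 68/3, f(25/6) = 161/6, f(5) = 31.
Sum = Δx · [f(5/6) + f(5/3) + f(2.5) + ...].
Sum ≈ 102.917.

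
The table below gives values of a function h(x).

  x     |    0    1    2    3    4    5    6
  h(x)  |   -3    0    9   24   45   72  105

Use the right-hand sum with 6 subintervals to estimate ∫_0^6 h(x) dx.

Δx = 1.
Sum = 1·[0 + 9 + 24 + 45 + 72 + 105] = 255.

255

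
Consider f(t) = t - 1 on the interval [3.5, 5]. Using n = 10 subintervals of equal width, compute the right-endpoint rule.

Δt = (5 − 3.5)/10 = 0.15.
Right endpoints: 3.65, 3.8, 3.95, 4.1, 4.25, 4.4, 4.55, 4.7, 4.85, 5.
f(3.65) = 2.65, f(3.8) = 2.8, f(3.95) = 2.95, f(4.1) = 3.1, f(4.25) = 3.25, f(4.4) = 3.4, f(4.55) = 3.55, f(4.7) = 3.7, f(4.85) = 3.85, f(5) = 4.
Sum = Δt · [f(3.65) + f(3.8) + f(3.95) + ...].
Sum = 4.9875.

4.9875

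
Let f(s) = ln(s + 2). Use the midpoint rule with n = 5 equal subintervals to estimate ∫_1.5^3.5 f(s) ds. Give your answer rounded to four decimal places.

2.9921

Δs = (3.5 − 1.5)/5 = 0.4.
Midpoints: 1.7, 2.1, 2.5, 2.9, 3.3.
f(1.7) ≈ 1.3083, f(2.1) ≈ 1.4110, f(2.5) ≈ 1.5041, f(2.9) ≈ 1.5892, f(3.3) ≈ 1.6677.
Sum = Δs · [f(1.7) + f(2.1) + f(2.5) + f(2.9) + f(3.3)].
Sum ≈ 2.9921.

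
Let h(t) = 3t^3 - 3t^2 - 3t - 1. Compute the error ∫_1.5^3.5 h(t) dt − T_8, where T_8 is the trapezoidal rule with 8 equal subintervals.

Exact integral: ∫_1.5^3.5 h(t) dt = 52.25.
T_8 = 52.65625.
Error = 52.25 − 52.65625 = -0.40625.

-0.40625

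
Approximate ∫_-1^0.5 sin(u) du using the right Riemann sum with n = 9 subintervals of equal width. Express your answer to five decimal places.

Δu = (0.5 − (-1))/9 = 1/6.
Right endpoints: -5/6, -2/3, -0.5, -1/3, -1/6, 0, 1/6, 1/3, 0.5.
f(-5/6) ≈ -0.74018, f(-2/3) ≈ -0.61837, f(-0.5) ≈ -0.47943, f(-1/3) ≈ -0.32719, f(-1/6) ≈ -0.16590, f(0) ≈ 0.00000, f(1/6) ≈ 0.16590, f(1/3) ≈ 0.32719, f(0.5) ≈ 0.47943.
Sum = Δu · [f(-5/6) + f(-2/3) + f(-0.5) + ...].
Sum ≈ -0.22642.

-0.22642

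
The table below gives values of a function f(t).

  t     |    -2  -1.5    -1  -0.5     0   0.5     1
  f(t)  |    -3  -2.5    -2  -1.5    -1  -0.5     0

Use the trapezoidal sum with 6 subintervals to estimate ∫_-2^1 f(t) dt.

-4.5

Δt = 0.5.
T_6 = (0.5/2)·[(-3) + 2·(-2.5) + 2·(-2) + 2·(-1.5) + 2·(-1) + 2·(-0.5) + 0] = -4.5.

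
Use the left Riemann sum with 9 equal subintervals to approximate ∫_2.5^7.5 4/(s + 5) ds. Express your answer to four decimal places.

Δs = (7.5 − 2.5)/9 = 5/9.
Left endpoints: 2.5, 55/18, 65/18, 25/6, 85/18, 95/18, 35/6, 115/18, 125/18.
f(2.5) = 8/15, f(55/18) = 72/145, f(65/18) = 72/155, f(25/6) = 24/55, f(85/18) = 72/175, f(95/18) = 72/185, f(35/6) = 24/65, f(115/18) = 72/205, f(125/18) = 72/215.
Sum = Δs · [f(2.5) + f(55/18) + f(65/18) + ...].
Sum ≈ 2.1037.

2.1037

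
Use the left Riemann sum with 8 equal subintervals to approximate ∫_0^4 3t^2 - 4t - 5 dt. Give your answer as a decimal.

Δt = (4 − 0)/8 = 0.5.
Left endpoints: 0, 0.5, 1, 1.5, 2, 2.5, 3, 3.5.
f(0) = -5, f(0.5) = -6.25, f(1) = -6, f(1.5) = -4.25, f(2) = -1, f(2.5) = 3.75, f(3) = 10, f(3.5) = 17.75.
Sum = Δt · [f(0) + f(0.5) + f(1) + ...].
Sum = 4.5.

4.5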